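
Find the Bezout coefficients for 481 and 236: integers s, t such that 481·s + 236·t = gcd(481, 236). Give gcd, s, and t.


Euclidean algorithm on (481, 236) — divide until remainder is 0:
  481 = 2 · 236 + 9
  236 = 26 · 9 + 2
  9 = 4 · 2 + 1
  2 = 2 · 1 + 0
gcd(481, 236) = 1.
Track Bezout coefficients alongside the remainders: start with r₀ = 481 = a·1 + b·0 (s = 1, t = 0) and r₁ = 236 = a·0 + b·1 (s = 0, t = 1); each new remainder r_{k+1} = r_{k-1} − q_k·r_k inherits s_{k+1} = s_{k-1} − q_k·s_k, t_{k+1} = t_{k-1} − q_k·t_k, so r_k = a·s_k + b·t_k at every step:
  q = 2: r = 9, s = 1 − 2·0 = 1, t = 0 − 2·1 = -2  (check: 481·1 + 236·(-2) = 9)
  q = 26: r = 2, s = 0 − 26·1 = -26, t = 1 − 26·(-2) = 53  (check: 481·(-26) + 236·53 = 2)
  q = 4: r = 1, s = 1 − 4·(-26) = 105, t = -2 − 4·53 = -214  (check: 481·105 + 236·(-214) = 1)
The row with r = 1 (the gcd) gives the Bezout coefficients s = 105, t = -214.
Result: 481 · (105) + 236 · (-214) = 1.

gcd(481, 236) = 1; s = 105, t = -214 (check: 481·105 + 236·(-214) = 1).


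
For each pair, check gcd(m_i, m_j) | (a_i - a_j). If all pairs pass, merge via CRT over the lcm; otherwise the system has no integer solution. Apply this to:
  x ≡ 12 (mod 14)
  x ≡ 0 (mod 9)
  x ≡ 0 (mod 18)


Moduli 14, 9, 18 are not pairwise coprime, so CRT works modulo lcm(m_i) when all pairwise compatibility conditions hold.
Pairwise compatibility: gcd(m_i, m_j) must divide a_i - a_j for every pair.
Merge one congruence at a time:
  Start: x ≡ 12 (mod 14).
  Combine with x ≡ 0 (mod 9): gcd(14, 9) = 1; 0 - 12 = -12, which IS divisible by 1, so compatible.
    Write x = 12 + 14·t and substitute into x ≡ 0 (mod 9): 14·t ≡ 0 − 12 = -12 (mod 9).
    Reduce coefficients mod 9: 5·t ≡ 6 (mod 9).
    The inverse of 5 mod 9 is 2 (since 5·2 = 10 = 1·9 + 1), so t ≡ 2·6 = 12 ≡ 3 (mod 9).
    Then x = 12 + 14·3 = 54, valid modulo lcm(14, 9) = 126: x ≡ 54 (mod 126).
  Combine with x ≡ 0 (mod 18): gcd(126, 18) = 18; 0 - 54 = -54, which IS divisible by 18, so compatible.
    Write x = 54 + 126·t and substitute into x ≡ 0 (mod 18): 126·t ≡ 0 − 54 = -54 (mod 18).
    Divide the congruence (and modulus) by g = 18: 7·t ≡ -3 (mod 1).
    Modulo 1 every t works; take t = 0.
    Then x = 54 + 126·0 = 54, valid modulo lcm(126, 18) = 126: x ≡ 54 (mod 126).
Verify: 54 mod 14 = 12, 54 mod 9 = 0, 54 mod 18 = 0.

x ≡ 54 (mod 126).


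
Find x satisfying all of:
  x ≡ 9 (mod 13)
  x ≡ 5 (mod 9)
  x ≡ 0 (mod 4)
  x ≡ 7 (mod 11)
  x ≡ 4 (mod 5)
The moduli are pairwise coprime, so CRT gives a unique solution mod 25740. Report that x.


Product of moduli M = 13 · 9 · 4 · 11 · 5 = 25740.
Merge one congruence at a time:
  Start: x ≡ 9 (mod 13).
  Combine with x ≡ 5 (mod 9); new modulus lcm = 117.
    Write x = 9 + 13·t and substitute into x ≡ 5 (mod 9): 13·t ≡ 5 − 9 = -4 (mod 9).
    Reduce coefficients mod 9: 4·t ≡ 5 (mod 9).
    The inverse of 4 mod 9 is 7 (since 4·7 = 28 = 3·9 + 1), so t ≡ 7·5 = 35 ≡ 8 (mod 9).
    Then x = 9 + 13·8 = 113, valid modulo lcm(13, 9) = 117: x ≡ 113 (mod 117).
  Combine with x ≡ 0 (mod 4); new modulus lcm = 468.
    Write x = 113 + 117·t and substitute into x ≡ 0 (mod 4): 117·t ≡ 0 − 113 = -113 (mod 4).
    Reduce coefficients mod 4: 1·t ≡ 3 (mod 4).
    So t ≡ 3 (mod 4).
    Then x = 113 + 117·3 = 464, valid modulo lcm(117, 4) = 468: x ≡ 464 (mod 468).
  Combine with x ≡ 7 (mod 11); new modulus lcm = 5148.
    Write x = 464 + 468·t and substitute into x ≡ 7 (mod 11): 468·t ≡ 7 − 464 = -457 (mod 11).
    Reduce coefficients mod 11: 6·t ≡ 5 (mod 11).
    The inverse of 6 mod 11 is 2 (since 6·2 = 12 = 1·11 + 1), so t ≡ 2·5 = 10 ≡ 10 (mod 11).
    Then x = 464 + 468·10 = 5144, valid modulo lcm(468, 11) = 5148: x ≡ 5144 (mod 5148).
  Combine with x ≡ 4 (mod 5); new modulus lcm = 25740.
    Write x = 5144 + 5148·t and substitute into x ≡ 4 (mod 5): 5148·t ≡ 4 − 5144 = -5140 (mod 5).
    Reduce coefficients mod 5: 3·t ≡ 0 (mod 5).
    The inverse of 3 mod 5 is 2 (since 3·2 = 6 = 1·5 + 1), so t ≡ 2·0 = 0 ≡ 0 (mod 5).
    Then x = 5144 + 5148·0 = 5144, valid modulo lcm(5148, 5) = 25740: x ≡ 5144 (mod 25740).
Verify against each original: 5144 mod 13 = 9, 5144 mod 9 = 5, 5144 mod 4 = 0, 5144 mod 11 = 7, 5144 mod 5 = 4.

x ≡ 5144 (mod 25740).


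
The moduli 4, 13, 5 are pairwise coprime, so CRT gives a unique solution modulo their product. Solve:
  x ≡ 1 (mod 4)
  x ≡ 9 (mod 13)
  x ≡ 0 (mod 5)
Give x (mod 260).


Moduli 4, 13, 5 are pairwise coprime; by CRT there is a unique solution modulo M = 4 · 13 · 5 = 260.
Solve pairwise, accumulating the modulus:
  Start with x ≡ 1 (mod 4).
  Combine with x ≡ 9 (mod 13): since gcd(4, 13) = 1, we get a unique residue mod 52.
    Write x = 1 + 4·t and substitute into x ≡ 9 (mod 13): 4·t ≡ 9 − 1 = 8 (mod 13).
    The inverse of 4 mod 13 is 10 (since 4·10 = 40 = 3·13 + 1), so t ≡ 10·8 = 80 ≡ 2 (mod 13).
    Then x = 1 + 4·2 = 9, valid modulo lcm(4, 13) = 52: x ≡ 9 (mod 52).
  Combine with x ≡ 0 (mod 5): since gcd(52, 5) = 1, we get a unique residue mod 260.
    Write x = 9 + 52·t and substitute into x ≡ 0 (mod 5): 52·t ≡ 0 − 9 = -9 (mod 5).
    Reduce coefficients mod 5: 2·t ≡ 1 (mod 5).
    The inverse of 2 mod 5 is 3 (since 2·3 = 6 = 1·5 + 1), so t ≡ 3·1 = 3 ≡ 3 (mod 5).
    Then x = 9 + 52·3 = 165, valid modulo lcm(52, 5) = 260: x ≡ 165 (mod 260).
Verify: 165 mod 4 = 1 ✓, 165 mod 13 = 9 ✓, 165 mod 5 = 0 ✓.

x ≡ 165 (mod 260).


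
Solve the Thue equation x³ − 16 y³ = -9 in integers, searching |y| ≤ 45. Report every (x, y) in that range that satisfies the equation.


The equation is x³ - 16y³ = -9. For fixed y, x³ = 16·y³ − 9, so a solution requires the RHS to be a perfect cube.
Strategy: iterate y from -45 to 45, compute RHS = 16·y³ − 9, and check whether it is a (positive or negative) perfect cube.
Check small values of y:
  y = 0: RHS = -9 is not a perfect cube.
  y = 1: RHS = 7 is not a perfect cube.
  y = -1: RHS = -25 is not a perfect cube.
  y = 2: RHS = 119 is not a perfect cube.
  y = -2: RHS = -137 is not a perfect cube.
  y = 3: RHS = 423 is not a perfect cube.
  y = -3: RHS = -441 is not a perfect cube.
Continuing the search up to |y| = 45 finds no solutions either.
No (x, y) in the scanned range satisfies the equation.

No integer solutions with |y| ≤ 45.


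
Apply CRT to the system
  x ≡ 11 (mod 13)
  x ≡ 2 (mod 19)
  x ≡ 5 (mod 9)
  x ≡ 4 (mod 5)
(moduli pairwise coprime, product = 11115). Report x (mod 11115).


Product of moduli M = 13 · 19 · 9 · 5 = 11115.
Merge one congruence at a time:
  Start: x ≡ 11 (mod 13).
  Combine with x ≡ 2 (mod 19); new modulus lcm = 247.
    Write x = 11 + 13·t and substitute into x ≡ 2 (mod 19): 13·t ≡ 2 − 11 = -9 (mod 19).
    Reduce coefficients mod 19: 13·t ≡ 10 (mod 19).
    The inverse of 13 mod 19 is 3 (since 13·3 = 39 = 2·19 + 1), so t ≡ 3·10 = 30 ≡ 11 (mod 19).
    Then x = 11 + 13·11 = 154, valid modulo lcm(13, 19) = 247: x ≡ 154 (mod 247).
  Combine with x ≡ 5 (mod 9); new modulus lcm = 2223.
    Write x = 154 + 247·t and substitute into x ≡ 5 (mod 9): 247·t ≡ 5 − 154 = -149 (mod 9).
    Reduce coefficients mod 9: 4·t ≡ 4 (mod 9).
    The inverse of 4 mod 9 is 7 (since 4·7 = 28 = 3·9 + 1), so t ≡ 7·4 = 28 ≡ 1 (mod 9).
    Then x = 154 + 247·1 = 401, valid modulo lcm(247, 9) = 2223: x ≡ 401 (mod 2223).
  Combine with x ≡ 4 (mod 5); new modulus lcm = 11115.
    Write x = 401 + 2223·t and substitute into x ≡ 4 (mod 5): 2223·t ≡ 4 − 401 = -397 (mod 5).
    Reduce coefficients mod 5: 3·t ≡ 3 (mod 5).
    The inverse of 3 mod 5 is 2 (since 3·2 = 6 = 1·5 + 1), so t ≡ 2·3 = 6 ≡ 1 (mod 5).
    Then x = 401 + 2223·1 = 2624, valid modulo lcm(2223, 5) = 11115: x ≡ 2624 (mod 11115).
Verify against each original: 2624 mod 13 = 11, 2624 mod 19 = 2, 2624 mod 9 = 5, 2624 mod 5 = 4.

x ≡ 2624 (mod 11115).


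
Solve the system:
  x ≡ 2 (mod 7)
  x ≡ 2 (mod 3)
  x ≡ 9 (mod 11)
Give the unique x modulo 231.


Moduli 7, 3, 11 are pairwise coprime; by CRT there is a unique solution modulo M = 7 · 3 · 11 = 231.
Solve pairwise, accumulating the modulus:
  Start with x ≡ 2 (mod 7).
  Combine with x ≡ 2 (mod 3): since gcd(7, 3) = 1, we get a unique residue mod 21.
    Write x = 2 + 7·t and substitute into x ≡ 2 (mod 3): 7·t ≡ 2 − 2 = 0 (mod 3).
    Reduce coefficients mod 3: 1·t ≡ 0 (mod 3).
    So t ≡ 0 (mod 3).
    Then x = 2 + 7·0 = 2, valid modulo lcm(7, 3) = 21: x ≡ 2 (mod 21).
  Combine with x ≡ 9 (mod 11): since gcd(21, 11) = 1, we get a unique residue mod 231.
    Write x = 2 + 21·t and substitute into x ≡ 9 (mod 11): 21·t ≡ 9 − 2 = 7 (mod 11).
    Reduce coefficients mod 11: 10·t ≡ 7 (mod 11).
    The inverse of 10 mod 11 is 10 (since 10·10 = 100 = 9·11 + 1), so t ≡ 10·7 = 70 ≡ 4 (mod 11).
    Then x = 2 + 21·4 = 86, valid modulo lcm(21, 11) = 231: x ≡ 86 (mod 231).
Verify: 86 mod 7 = 2 ✓, 86 mod 3 = 2 ✓, 86 mod 11 = 9 ✓.

x ≡ 86 (mod 231).


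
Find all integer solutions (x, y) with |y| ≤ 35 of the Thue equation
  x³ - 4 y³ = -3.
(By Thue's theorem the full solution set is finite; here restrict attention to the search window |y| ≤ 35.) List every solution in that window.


The equation is x³ - 4y³ = -3. For fixed y, x³ = 4·y³ − 3, so a solution requires the RHS to be a perfect cube.
Strategy: iterate y from -35 to 35, compute RHS = 4·y³ − 3, and check whether it is a (positive or negative) perfect cube.
Check small values of y:
  y = 0: RHS = -3 is not a perfect cube.
  y = 1: RHS = 1 = (1)³ ⇒ x = 1 works.
  y = -1: RHS = -7 is not a perfect cube.
  y = 2: RHS = 29 is not a perfect cube.
  y = -2: RHS = -35 is not a perfect cube.
  y = 3: RHS = 105 is not a perfect cube.
  y = -3: RHS = -111 is not a perfect cube.
Continuing the search up to |y| = 35 finds no further solutions beyond those listed.
Collected solutions: (1, 1).

Solutions (with |y| ≤ 35): (1, 1).


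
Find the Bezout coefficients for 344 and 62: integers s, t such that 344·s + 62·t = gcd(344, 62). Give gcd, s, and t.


Euclidean algorithm on (344, 62) — divide until remainder is 0:
  344 = 5 · 62 + 34
  62 = 1 · 34 + 28
  34 = 1 · 28 + 6
  28 = 4 · 6 + 4
  6 = 1 · 4 + 2
  4 = 2 · 2 + 0
gcd(344, 62) = 2.
Track Bezout coefficients alongside the remainders: start with r₀ = 344 = a·1 + b·0 (s = 1, t = 0) and r₁ = 62 = a·0 + b·1 (s = 0, t = 1); each new remainder r_{k+1} = r_{k-1} − q_k·r_k inherits s_{k+1} = s_{k-1} − q_k·s_k, t_{k+1} = t_{k-1} − q_k·t_k, so r_k = a·s_k + b·t_k at every step:
  q = 5: r = 34, s = 1 − 5·0 = 1, t = 0 − 5·1 = -5  (check: 344·1 + 62·(-5) = 34)
  q = 1: r = 28, s = 0 − 1·1 = -1, t = 1 − 1·(-5) = 6  (check: 344·(-1) + 62·6 = 28)
  q = 1: r = 6, s = 1 − 1·(-1) = 2, t = -5 − 1·6 = -11  (check: 344·2 + 62·(-11) = 6)
  q = 4: r = 4, s = -1 − 4·2 = -9, t = 6 − 4·(-11) = 50  (check: 344·(-9) + 62·50 = 4)
  q = 1: r = 2, s = 2 − 1·(-9) = 11, t = -11 − 1·50 = -61  (check: 344·11 + 62·(-61) = 2)
The row with r = 2 (the gcd) gives the Bezout coefficients s = 11, t = -61.
Result: 344 · (11) + 62 · (-61) = 2.

gcd(344, 62) = 2; s = 11, t = -61 (check: 344·11 + 62·(-61) = 2).


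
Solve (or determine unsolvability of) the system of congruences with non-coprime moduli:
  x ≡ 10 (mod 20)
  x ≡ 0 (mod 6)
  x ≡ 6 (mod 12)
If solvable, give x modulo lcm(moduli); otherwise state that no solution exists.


Moduli 20, 6, 12 are not pairwise coprime, so CRT works modulo lcm(m_i) when all pairwise compatibility conditions hold.
Pairwise compatibility: gcd(m_i, m_j) must divide a_i - a_j for every pair.
Merge one congruence at a time:
  Start: x ≡ 10 (mod 20).
  Combine with x ≡ 0 (mod 6): gcd(20, 6) = 2; 0 - 10 = -10, which IS divisible by 2, so compatible.
    Write x = 10 + 20·t and substitute into x ≡ 0 (mod 6): 20·t ≡ 0 − 10 = -10 (mod 6).
    Divide the congruence (and modulus) by g = 2: 10·t ≡ -5 (mod 3).
    Reduce coefficients mod 3: 1·t ≡ 1 (mod 3).
    So t ≡ 1 (mod 3).
    Then x = 10 + 20·1 = 30, valid modulo lcm(20, 6) = 60: x ≡ 30 (mod 60).
  Combine with x ≡ 6 (mod 12): gcd(60, 12) = 12; 6 - 30 = -24, which IS divisible by 12, so compatible.
    Write x = 30 + 60·t and substitute into x ≡ 6 (mod 12): 60·t ≡ 6 − 30 = -24 (mod 12).
    Divide the congruence (and modulus) by g = 12: 5·t ≡ -2 (mod 1).
    Modulo 1 every t works; take t = 0.
    Then x = 30 + 60·0 = 30, valid modulo lcm(60, 12) = 60: x ≡ 30 (mod 60).
Verify: 30 mod 20 = 10, 30 mod 6 = 0, 30 mod 12 = 6.

x ≡ 30 (mod 60).


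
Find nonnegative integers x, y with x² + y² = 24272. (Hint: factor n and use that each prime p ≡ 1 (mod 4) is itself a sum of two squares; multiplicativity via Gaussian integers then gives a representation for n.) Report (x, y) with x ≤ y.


Step 1: Factor n = 24272 = 2^4 · 37 · 41.
Step 2: Check the mod-4 condition on each prime factor: 2 = 2 (special); 37 ≡ 1 (mod 4), exponent 1; 41 ≡ 1 (mod 4), exponent 1.
All primes ≡ 3 (mod 4) appear to even exponent (or don't appear), so by the two-squares theorem n IS expressible as a sum of two squares.
Step 3: Build a representation. Group n = k² · m with k = 4 and m = 37 · 41 = 1517 (a product of primes ≡ 1 (mod 4)); a representation of m scales to one of n via (k·x)² + (k·y)² = k²(x² + y²). Each prime p ≡ 1 (mod 4) is itself a sum of two squares; find a² by testing p − a² for a perfect square:
  37: 37 − 1² = 36 = 6² ⇒ 37 = 1² + 6².
  41: 41 − 1² = 40, 41 − 2² = 37, 41 − 3² = 32, 41 − 4² = 25 = 5² ⇒ 41 = 4² + 5².
  Combine using the Brahmagupta–Fibonacci identity (a² + b²)(c² + d²) = (ac − bd)² + (ad + bc)² = (ac + bd)² + (ad − bc)²:
  37 · 41 = 1517: from (1² + 6²)(4² + 5²), take (1·4 − 6·5, 1·5 + 6·4) = (4 − 30, 5 + 24) = (-26, 29); dropping signs (only squares matter) gives (26, 29); check 26² + 29² = 676 + 841 = 1517 ✓.
  Scale by k = 4: (4·26, 4·29) = (104, 116).
Step 4: Order so x ≤ y and verify: 104² + 116² = 10816 + 13456 = 24272 = n. ✓

n = 24272 = 104² + 116² (one valid representation with x ≤ y).


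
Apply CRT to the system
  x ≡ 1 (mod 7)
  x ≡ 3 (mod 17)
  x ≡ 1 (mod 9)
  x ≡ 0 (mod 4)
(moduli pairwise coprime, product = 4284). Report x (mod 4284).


Product of moduli M = 7 · 17 · 9 · 4 = 4284.
Merge one congruence at a time:
  Start: x ≡ 1 (mod 7).
  Combine with x ≡ 3 (mod 17); new modulus lcm = 119.
    Write x = 1 + 7·t and substitute into x ≡ 3 (mod 17): 7·t ≡ 3 − 1 = 2 (mod 17).
    The inverse of 7 mod 17 is 5 (since 7·5 = 35 = 2·17 + 1), so t ≡ 5·2 = 10 ≡ 10 (mod 17).
    Then x = 1 + 7·10 = 71, valid modulo lcm(7, 17) = 119: x ≡ 71 (mod 119).
  Combine with x ≡ 1 (mod 9); new modulus lcm = 1071.
    Write x = 71 + 119·t and substitute into x ≡ 1 (mod 9): 119·t ≡ 1 − 71 = -70 (mod 9).
    Reduce coefficients mod 9: 2·t ≡ 2 (mod 9).
    The inverse of 2 mod 9 is 5 (since 2·5 = 10 = 1·9 + 1), so t ≡ 5·2 = 10 ≡ 1 (mod 9).
    Then x = 71 + 119·1 = 190, valid modulo lcm(119, 9) = 1071: x ≡ 190 (mod 1071).
  Combine with x ≡ 0 (mod 4); new modulus lcm = 4284.
    Write x = 190 + 1071·t and substitute into x ≡ 0 (mod 4): 1071·t ≡ 0 − 190 = -190 (mod 4).
    Reduce coefficients mod 4: 3·t ≡ 2 (mod 4).
    The inverse of 3 mod 4 is 3 (since 3·3 = 9 = 2·4 + 1), so t ≡ 3·2 = 6 ≡ 2 (mod 4).
    Then x = 190 + 1071·2 = 2332, valid modulo lcm(1071, 4) = 4284: x ≡ 2332 (mod 4284).
Verify against each original: 2332 mod 7 = 1, 2332 mod 17 = 3, 2332 mod 9 = 1, 2332 mod 4 = 0.

x ≡ 2332 (mod 4284).


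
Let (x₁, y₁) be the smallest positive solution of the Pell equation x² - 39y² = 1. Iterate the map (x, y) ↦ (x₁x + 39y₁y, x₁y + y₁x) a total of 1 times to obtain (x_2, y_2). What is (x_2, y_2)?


Step 1: Find the fundamental solution (x₁, y₁) of x² - 39y² = 1.
  Expand √39 as a continued fraction. a₀ = ⌊√39⌋ = 6; iterate m_{k+1} = d_k·a_k − m_k, d_{k+1} = (39 − m_{k+1}²)/d_k, a_{k+1} = ⌊(a₀ + m_{k+1})/d_{k+1}⌋ (starting m₀ = 0, d₀ = 1), with convergents p_k = a_k·p_{k-1} + p_{k-2}, q_k = a_k·q_{k-1} + q_{k-2} (p₋₁ = 1, q₋₁ = 0):
  k = 0: a₀ = 6; p₀/q₀ = 6/1; p₀² − 39·q₀² = 36 − 39 = -3.
  k = 1: m = 6, d = 3, a = ⌊(6 + 6)/3⌋ = 4; p/q = (4·6 + 1)/(4·1 + 0) = 25/4; p² − 39·q² = 625 − 624 = 1.
  The first convergent with p² − 39·q² = 1 gives the fundamental solution (x₁, y₁) = (25, 4).
Step 2: Apply the recurrence (x_{n+1}, y_{n+1}) = (x₁x_n + 39y₁y_n, x₁y_n + y₁x_n) repeatedly.
  From (x_1, y_1) = (25, 4): x_2 = 25·25 + 39·4·4 = 1249; y_2 = 25·4 + 4·25 = 200.
Step 3: Verify x_2² - 39·y_2² = 1560001 - 1560000 = 1 (should be 1). ✓

(x_1, y_1) = (25, 4); (x_2, y_2) = (1249, 200).


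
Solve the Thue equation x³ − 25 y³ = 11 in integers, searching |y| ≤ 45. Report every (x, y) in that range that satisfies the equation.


The equation is x³ - 25y³ = 11. For fixed y, x³ = 25·y³ + 11, so a solution requires the RHS to be a perfect cube.
Strategy: iterate y from -45 to 45, compute RHS = 25·y³ + 11, and check whether it is a (positive or negative) perfect cube.
Check small values of y:
  y = 0: RHS = 11 is not a perfect cube.
  y = 1: RHS = 36 is not a perfect cube.
  y = -1: RHS = -14 is not a perfect cube.
  y = 2: RHS = 211 is not a perfect cube.
  y = -2: RHS = -189 is not a perfect cube.
  y = 3: RHS = 686 is not a perfect cube.
  y = -3: RHS = -664 is not a perfect cube.
Continuing the search up to |y| = 45 finds no solutions either.
No (x, y) in the scanned range satisfies the equation.

No integer solutions with |y| ≤ 45.


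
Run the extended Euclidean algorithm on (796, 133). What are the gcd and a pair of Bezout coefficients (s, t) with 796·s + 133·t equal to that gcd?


Euclidean algorithm on (796, 133) — divide until remainder is 0:
  796 = 5 · 133 + 131
  133 = 1 · 131 + 2
  131 = 65 · 2 + 1
  2 = 2 · 1 + 0
gcd(796, 133) = 1.
Track Bezout coefficients alongside the remainders: start with r₀ = 796 = a·1 + b·0 (s = 1, t = 0) and r₁ = 133 = a·0 + b·1 (s = 0, t = 1); each new remainder r_{k+1} = r_{k-1} − q_k·r_k inherits s_{k+1} = s_{k-1} − q_k·s_k, t_{k+1} = t_{k-1} − q_k·t_k, so r_k = a·s_k + b·t_k at every step:
  q = 5: r = 131, s = 1 − 5·0 = 1, t = 0 − 5·1 = -5  (check: 796·1 + 133·(-5) = 131)
  q = 1: r = 2, s = 0 − 1·1 = -1, t = 1 − 1·(-5) = 6  (check: 796·(-1) + 133·6 = 2)
  q = 65: r = 1, s = 1 − 65·(-1) = 66, t = -5 − 65·6 = -395  (check: 796·66 + 133·(-395) = 1)
The row with r = 1 (the gcd) gives the Bezout coefficients s = 66, t = -395.
Result: 796 · (66) + 133 · (-395) = 1.

gcd(796, 133) = 1; s = 66, t = -395 (check: 796·66 + 133·(-395) = 1).


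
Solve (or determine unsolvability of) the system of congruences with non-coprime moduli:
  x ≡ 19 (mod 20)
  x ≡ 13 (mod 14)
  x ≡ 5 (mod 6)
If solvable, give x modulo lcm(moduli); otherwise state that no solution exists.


Moduli 20, 14, 6 are not pairwise coprime, so CRT works modulo lcm(m_i) when all pairwise compatibility conditions hold.
Pairwise compatibility: gcd(m_i, m_j) must divide a_i - a_j for every pair.
Merge one congruence at a time:
  Start: x ≡ 19 (mod 20).
  Combine with x ≡ 13 (mod 14): gcd(20, 14) = 2; 13 - 19 = -6, which IS divisible by 2, so compatible.
    Write x = 19 + 20·t and substitute into x ≡ 13 (mod 14): 20·t ≡ 13 − 19 = -6 (mod 14).
    Divide the congruence (and modulus) by g = 2: 10·t ≡ -3 (mod 7).
    Reduce coefficients mod 7: 3·t ≡ 4 (mod 7).
    The inverse of 3 mod 7 is 5 (since 3·5 = 15 = 2·7 + 1), so t ≡ 5·4 = 20 ≡ 6 (mod 7).
    Then x = 19 + 20·6 = 139, valid modulo lcm(20, 14) = 140: x ≡ 139 (mod 140).
  Combine with x ≡ 5 (mod 6): gcd(140, 6) = 2; 5 - 139 = -134, which IS divisible by 2, so compatible.
    Write x = 139 + 140·t and substitute into x ≡ 5 (mod 6): 140·t ≡ 5 − 139 = -134 (mod 6).
    Divide the congruence (and modulus) by g = 2: 70·t ≡ -67 (mod 3).
    Reduce coefficients mod 3: 1·t ≡ 2 (mod 3).
    So t ≡ 2 (mod 3).
    Then x = 139 + 140·2 = 419, valid modulo lcm(140, 6) = 420: x ≡ 419 (mod 420).
Verify: 419 mod 20 = 19, 419 mod 14 = 13, 419 mod 6 = 5.

x ≡ 419 (mod 420).


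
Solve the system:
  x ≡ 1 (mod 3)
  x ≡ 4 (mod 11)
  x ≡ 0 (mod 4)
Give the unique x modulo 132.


Moduli 3, 11, 4 are pairwise coprime; by CRT there is a unique solution modulo M = 3 · 11 · 4 = 132.
Solve pairwise, accumulating the modulus:
  Start with x ≡ 1 (mod 3).
  Combine with x ≡ 4 (mod 11): since gcd(3, 11) = 1, we get a unique residue mod 33.
    Write x = 1 + 3·t and substitute into x ≡ 4 (mod 11): 3·t ≡ 4 − 1 = 3 (mod 11).
    The inverse of 3 mod 11 is 4 (since 3·4 = 12 = 1·11 + 1), so t ≡ 4·3 = 12 ≡ 1 (mod 11).
    Then x = 1 + 3·1 = 4, valid modulo lcm(3, 11) = 33: x ≡ 4 (mod 33).
  Combine with x ≡ 0 (mod 4): since gcd(33, 4) = 1, we get a unique residue mod 132.
    Write x = 4 + 33·t and substitute into x ≡ 0 (mod 4): 33·t ≡ 0 − 4 = -4 (mod 4).
    Reduce coefficients mod 4: 1·t ≡ 0 (mod 4).
    So t ≡ 0 (mod 4).
    Then x = 4 + 33·0 = 4, valid modulo lcm(33, 4) = 132: x ≡ 4 (mod 132).
Verify: 4 mod 3 = 1 ✓, 4 mod 11 = 4 ✓, 4 mod 4 = 0 ✓.

x ≡ 4 (mod 132).


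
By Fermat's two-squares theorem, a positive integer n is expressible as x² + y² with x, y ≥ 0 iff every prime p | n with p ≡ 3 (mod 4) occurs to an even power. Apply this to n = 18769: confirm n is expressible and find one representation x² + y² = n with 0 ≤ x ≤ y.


Step 1: Factor n = 18769 = 137^2.
Step 2: Check the mod-4 condition on each prime factor: 137 ≡ 1 (mod 4), exponent 2.
All primes ≡ 3 (mod 4) appear to even exponent (or don't appear), so by the two-squares theorem n IS expressible as a sum of two squares.
Step 3: Build a representation. Here n = 137 · 137 is a product of primes ≡ 1 (mod 4). Each prime p ≡ 1 (mod 4) is itself a sum of two squares; find a² by testing p − a² for a perfect square:
  137: 137 − 1² = 136, 137 − 2² = 133, 137 − 3² = 128, 137 − 4² = 121 = 11² ⇒ 137 = 4² + 11².
  Combine using the Brahmagupta–Fibonacci identity (a² + b²)(c² + d²) = (ac − bd)² + (ad + bc)² = (ac + bd)² + (ad − bc)²:
  137 · 137 = 18769: from (4² + 11²)(4² + 11²), take (4·4 − 11·11, 4·11 + 11·4) = (16 − 121, 44 + 44) = (-105, 88); dropping signs (only squares matter) gives (105, 88); check 105² + 88² = 11025 + 7744 = 18769 ✓.
Step 4: Order so x ≤ y and verify: 88² + 105² = 7744 + 11025 = 18769 = n. ✓

n = 18769 = 88² + 105² (one valid representation with x ≤ y).


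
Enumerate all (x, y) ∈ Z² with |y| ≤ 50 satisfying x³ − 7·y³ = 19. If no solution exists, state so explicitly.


The equation is x³ - 7y³ = 19. For fixed y, x³ = 7·y³ + 19, so a solution requires the RHS to be a perfect cube.
Strategy: iterate y from -50 to 50, compute RHS = 7·y³ + 19, and check whether it is a (positive or negative) perfect cube.
Check small values of y:
  y = 0: RHS = 19 is not a perfect cube.
  y = 1: RHS = 26 is not a perfect cube.
  y = -1: RHS = 12 is not a perfect cube.
  y = 2: RHS = 75 is not a perfect cube.
  y = -2: RHS = -37 is not a perfect cube.
  y = 3: RHS = 208 is not a perfect cube.
  y = -3: RHS = -170 is not a perfect cube.
Continuing the search up to |y| = 50 finds no solutions either.
No (x, y) in the scanned range satisfies the equation.

No integer solutions with |y| ≤ 50.


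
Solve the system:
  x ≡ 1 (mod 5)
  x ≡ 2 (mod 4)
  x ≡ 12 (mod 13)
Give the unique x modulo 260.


Moduli 5, 4, 13 are pairwise coprime; by CRT there is a unique solution modulo M = 5 · 4 · 13 = 260.
Solve pairwise, accumulating the modulus:
  Start with x ≡ 1 (mod 5).
  Combine with x ≡ 2 (mod 4): since gcd(5, 4) = 1, we get a unique residue mod 20.
    Write x = 1 + 5·t and substitute into x ≡ 2 (mod 4): 5·t ≡ 2 − 1 = 1 (mod 4).
    Reduce coefficients mod 4: 1·t ≡ 1 (mod 4).
    So t ≡ 1 (mod 4).
    Then x = 1 + 5·1 = 6, valid modulo lcm(5, 4) = 20: x ≡ 6 (mod 20).
  Combine with x ≡ 12 (mod 13): since gcd(20, 13) = 1, we get a unique residue mod 260.
    Write x = 6 + 20·t and substitute into x ≡ 12 (mod 13): 20·t ≡ 12 − 6 = 6 (mod 13).
    Reduce coefficients mod 13: 7·t ≡ 6 (mod 13).
    The inverse of 7 mod 13 is 2 (since 7·2 = 14 = 1·13 + 1), so t ≡ 2·6 = 12 ≡ 12 (mod 13).
    Then x = 6 + 20·12 = 246, valid modulo lcm(20, 13) = 260: x ≡ 246 (mod 260).
Verify: 246 mod 5 = 1 ✓, 246 mod 4 = 2 ✓, 246 mod 13 = 12 ✓.

x ≡ 246 (mod 260).


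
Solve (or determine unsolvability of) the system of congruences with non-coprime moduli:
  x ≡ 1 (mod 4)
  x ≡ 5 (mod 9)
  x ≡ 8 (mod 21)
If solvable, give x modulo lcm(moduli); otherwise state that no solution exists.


Moduli 4, 9, 21 are not pairwise coprime, so CRT works modulo lcm(m_i) when all pairwise compatibility conditions hold.
Pairwise compatibility: gcd(m_i, m_j) must divide a_i - a_j for every pair.
Merge one congruence at a time:
  Start: x ≡ 1 (mod 4).
  Combine with x ≡ 5 (mod 9): gcd(4, 9) = 1; 5 - 1 = 4, which IS divisible by 1, so compatible.
    Write x = 1 + 4·t and substitute into x ≡ 5 (mod 9): 4·t ≡ 5 − 1 = 4 (mod 9).
    The inverse of 4 mod 9 is 7 (since 4·7 = 28 = 3·9 + 1), so t ≡ 7·4 = 28 ≡ 1 (mod 9).
    Then x = 1 + 4·1 = 5, valid modulo lcm(4, 9) = 36: x ≡ 5 (mod 36).
  Combine with x ≡ 8 (mod 21): gcd(36, 21) = 3; 8 - 5 = 3, which IS divisible by 3, so compatible.
    Write x = 5 + 36·t and substitute into x ≡ 8 (mod 21): 36·t ≡ 8 − 5 = 3 (mod 21).
    Divide the congruence (and modulus) by g = 3: 12·t ≡ 1 (mod 7).
    Reduce coefficients mod 7: 5·t ≡ 1 (mod 7).
    The inverse of 5 mod 7 is 3 (since 5·3 = 15 = 2·7 + 1), so t ≡ 3·1 = 3 ≡ 3 (mod 7).
    Then x = 5 + 36·3 = 113, valid modulo lcm(36, 21) = 252: x ≡ 113 (mod 252).
Verify: 113 mod 4 = 1, 113 mod 9 = 5, 113 mod 21 = 8.

x ≡ 113 (mod 252).


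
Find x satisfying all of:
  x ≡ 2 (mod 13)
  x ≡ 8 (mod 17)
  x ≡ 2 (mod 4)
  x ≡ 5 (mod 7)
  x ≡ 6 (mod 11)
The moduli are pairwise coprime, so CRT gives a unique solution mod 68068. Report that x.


Product of moduli M = 13 · 17 · 4 · 7 · 11 = 68068.
Merge one congruence at a time:
  Start: x ≡ 2 (mod 13).
  Combine with x ≡ 8 (mod 17); new modulus lcm = 221.
    Write x = 2 + 13·t and substitute into x ≡ 8 (mod 17): 13·t ≡ 8 − 2 = 6 (mod 17).
    The inverse of 13 mod 17 is 4 (since 13·4 = 52 = 3·17 + 1), so t ≡ 4·6 = 24 ≡ 7 (mod 17).
    Then x = 2 + 13·7 = 93, valid modulo lcm(13, 17) = 221: x ≡ 93 (mod 221).
  Combine with x ≡ 2 (mod 4); new modulus lcm = 884.
    Write x = 93 + 221·t and substitute into x ≡ 2 (mod 4): 221·t ≡ 2 − 93 = -91 (mod 4).
    Reduce coefficients mod 4: 1·t ≡ 1 (mod 4).
    So t ≡ 1 (mod 4).
    Then x = 93 + 221·1 = 314, valid modulo lcm(221, 4) = 884: x ≡ 314 (mod 884).
  Combine with x ≡ 5 (mod 7); new modulus lcm = 6188.
    Write x = 314 + 884·t and substitute into x ≡ 5 (mod 7): 884·t ≡ 5 − 314 = -309 (mod 7).
    Reduce coefficients mod 7: 2·t ≡ 6 (mod 7).
    The inverse of 2 mod 7 is 4 (since 2·4 = 8 = 1·7 + 1), so t ≡ 4·6 = 24 ≡ 3 (mod 7).
    Then x = 314 + 884·3 = 2966, valid modulo lcm(884, 7) = 6188: x ≡ 2966 (mod 6188).
  Combine with x ≡ 6 (mod 11); new modulus lcm = 68068.
    Write x = 2966 + 6188·t and substitute into x ≡ 6 (mod 11): 6188·t ≡ 6 − 2966 = -2960 (mod 11).
    Reduce coefficients mod 11: 6·t ≡ 10 (mod 11).
    The inverse of 6 mod 11 is 2 (since 6·2 = 12 = 1·11 + 1), so t ≡ 2·10 = 20 ≡ 9 (mod 11).
    Then x = 2966 + 6188·9 = 58658, valid modulo lcm(6188, 11) = 68068: x ≡ 58658 (mod 68068).
Verify against each original: 58658 mod 13 = 2, 58658 mod 17 = 8, 58658 mod 4 = 2, 58658 mod 7 = 5, 58658 mod 11 = 6.

x ≡ 58658 (mod 68068).


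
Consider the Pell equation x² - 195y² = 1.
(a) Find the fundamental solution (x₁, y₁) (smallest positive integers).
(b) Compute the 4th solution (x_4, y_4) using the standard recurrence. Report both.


Step 1: Find the fundamental solution (x₁, y₁) of x² - 195y² = 1.
  Expand √195 as a continued fraction. a₀ = ⌊√195⌋ = 13; iterate m_{k+1} = d_k·a_k − m_k, d_{k+1} = (195 − m_{k+1}²)/d_k, a_{k+1} = ⌊(a₀ + m_{k+1})/d_{k+1}⌋ (starting m₀ = 0, d₀ = 1), with convergents p_k = a_k·p_{k-1} + p_{k-2}, q_k = a_k·q_{k-1} + q_{k-2} (p₋₁ = 1, q₋₁ = 0):
  k = 0: a₀ = 13; p₀/q₀ = 13/1; p₀² − 195·q₀² = 169 − 195 = -26.
  k = 1: m = 13, d = 26, a = ⌊(13 + 13)/26⌋ = 1; p/q = (1·13 + 1)/(1·1 + 0) = 14/1; p² − 195·q² = 196 − 195 = 1.
  The first convergent with p² − 195·q² = 1 gives the fundamental solution (x₁, y₁) = (14, 1).
Step 2: Apply the recurrence (x_{n+1}, y_{n+1}) = (x₁x_n + 195y₁y_n, x₁y_n + y₁x_n) repeatedly.
  From (x_1, y_1) = (14, 1): x_2 = 14·14 + 195·1·1 = 391; y_2 = 14·1 + 1·14 = 28.
  From (x_2, y_2) = (391, 28): x_3 = 14·391 + 195·1·28 = 10934; y_3 = 14·28 + 1·391 = 783.
  From (x_3, y_3) = (10934, 783): x_4 = 14·10934 + 195·1·783 = 305761; y_4 = 14·783 + 1·10934 = 21896.
Step 3: Verify x_4² - 195·y_4² = 93489789121 - 93489789120 = 1 (should be 1). ✓

(x_1, y_1) = (14, 1); (x_4, y_4) = (305761, 21896).


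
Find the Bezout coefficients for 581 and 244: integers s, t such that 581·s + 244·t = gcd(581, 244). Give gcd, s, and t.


Euclidean algorithm on (581, 244) — divide until remainder is 0:
  581 = 2 · 244 + 93
  244 = 2 · 93 + 58
  93 = 1 · 58 + 35
  58 = 1 · 35 + 23
  35 = 1 · 23 + 12
  23 = 1 · 12 + 11
  12 = 1 · 11 + 1
  11 = 11 · 1 + 0
gcd(581, 244) = 1.
Track Bezout coefficients alongside the remainders: start with r₀ = 581 = a·1 + b·0 (s = 1, t = 0) and r₁ = 244 = a·0 + b·1 (s = 0, t = 1); each new remainder r_{k+1} = r_{k-1} − q_k·r_k inherits s_{k+1} = s_{k-1} − q_k·s_k, t_{k+1} = t_{k-1} − q_k·t_k, so r_k = a·s_k + b·t_k at every step:
  q = 2: r = 93, s = 1 − 2·0 = 1, t = 0 − 2·1 = -2  (check: 581·1 + 244·(-2) = 93)
  q = 2: r = 58, s = 0 − 2·1 = -2, t = 1 − 2·(-2) = 5  (check: 581·(-2) + 244·5 = 58)
  q = 1: r = 35, s = 1 − 1·(-2) = 3, t = -2 − 1·5 = -7  (check: 581·3 + 244·(-7) = 35)
  q = 1: r = 23, s = -2 − 1·3 = -5, t = 5 − 1·(-7) = 12  (check: 581·(-5) + 244·12 = 23)
  q = 1: r = 12, s = 3 − 1·(-5) = 8, t = -7 − 1·12 = -19  (check: 581·8 + 244·(-19) = 12)
  q = 1: r = 11, s = -5 − 1·8 = -13, t = 12 − 1·(-19) = 31  (check: 581·(-13) + 244·31 = 11)
  q = 1: r = 1, s = 8 − 1·(-13) = 21, t = -19 − 1·31 = -50  (check: 581·21 + 244·(-50) = 1)
The row with r = 1 (the gcd) gives the Bezout coefficients s = 21, t = -50.
Result: 581 · (21) + 244 · (-50) = 1.

gcd(581, 244) = 1; s = 21, t = -50 (check: 581·21 + 244·(-50) = 1).


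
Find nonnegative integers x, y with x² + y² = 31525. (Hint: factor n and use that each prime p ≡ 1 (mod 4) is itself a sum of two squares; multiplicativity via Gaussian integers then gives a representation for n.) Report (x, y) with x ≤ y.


Step 1: Factor n = 31525 = 5^2 · 13 · 97.
Step 2: Check the mod-4 condition on each prime factor: 5 ≡ 1 (mod 4), exponent 2; 13 ≡ 1 (mod 4), exponent 1; 97 ≡ 1 (mod 4), exponent 1.
All primes ≡ 3 (mod 4) appear to even exponent (or don't appear), so by the two-squares theorem n IS expressible as a sum of two squares.
Step 3: Build a representation. Group n = k² · m with k = 5 and m = 13 · 97 = 1261 (a product of primes ≡ 1 (mod 4)); a representation of m scales to one of n via (k·x)² + (k·y)² = k²(x² + y²). Each prime p ≡ 1 (mod 4) is itself a sum of two squares; find a² by testing p − a² for a perfect square:
  13: 13 − 1² = 12, 13 − 2² = 9 = 3² ⇒ 13 = 2² + 3².
  97: 97 − 1² = 96, 97 − 2² = 93, 97 − 3² = 88, 97 − 4² = 81 = 9² ⇒ 97 = 4² + 9².
  Combine using the Brahmagupta–Fibonacci identity (a² + b²)(c² + d²) = (ac − bd)² + (ad + bc)² = (ac + bd)² + (ad − bc)²:
  13 · 97 = 1261: from (2² + 3²)(4² + 9²), take (2·4 − 3·9, 2·9 + 3·4) = (8 − 27, 18 + 12) = (-19, 30); dropping signs (only squares matter) gives (19, 30); check 19² + 30² = 361 + 900 = 1261 ✓.
  Scale by k = 5: (5·19, 5·30) = (95, 150).
Step 4: Order so x ≤ y and verify: 95² + 150² = 9025 + 22500 = 31525 = n. ✓

n = 31525 = 95² + 150² (one valid representation with x ≤ y).


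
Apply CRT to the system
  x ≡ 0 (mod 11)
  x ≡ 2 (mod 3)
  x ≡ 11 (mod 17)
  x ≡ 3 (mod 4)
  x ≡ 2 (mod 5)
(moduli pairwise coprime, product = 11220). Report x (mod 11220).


Product of moduli M = 11 · 3 · 17 · 4 · 5 = 11220.
Merge one congruence at a time:
  Start: x ≡ 0 (mod 11).
  Combine with x ≡ 2 (mod 3); new modulus lcm = 33.
    Write x = 0 + 11·t and substitute into x ≡ 2 (mod 3): 11·t ≡ 2 − 0 = 2 (mod 3).
    Reduce coefficients mod 3: 2·t ≡ 2 (mod 3).
    The inverse of 2 mod 3 is 2 (since 2·2 = 4 = 1·3 + 1), so t ≡ 2·2 = 4 ≡ 1 (mod 3).
    Then x = 0 + 11·1 = 11, valid modulo lcm(11, 3) = 33: x ≡ 11 (mod 33).
  Combine with x ≡ 11 (mod 17); new modulus lcm = 561.
    Write x = 11 + 33·t and substitute into x ≡ 11 (mod 17): 33·t ≡ 11 − 11 = 0 (mod 17).
    Reduce coefficients mod 17: 16·t ≡ 0 (mod 17).
    The inverse of 16 mod 17 is 16 (since 16·16 = 256 = 15·17 + 1), so t ≡ 16·0 = 0 ≡ 0 (mod 17).
    Then x = 11 + 33·0 = 11, valid modulo lcm(33, 17) = 561: x ≡ 11 (mod 561).
  Combine with x ≡ 3 (mod 4); new modulus lcm = 2244.
    Write x = 11 + 561·t and substitute into x ≡ 3 (mod 4): 561·t ≡ 3 − 11 = -8 (mod 4).
    Reduce coefficients mod 4: 1·t ≡ 0 (mod 4).
    So t ≡ 0 (mod 4).
    Then x = 11 + 561·0 = 11, valid modulo lcm(561, 4) = 2244: x ≡ 11 (mod 2244).
  Combine with x ≡ 2 (mod 5); new modulus lcm = 11220.
    Write x = 11 + 2244·t and substitute into x ≡ 2 (mod 5): 2244·t ≡ 2 − 11 = -9 (mod 5).
    Reduce coefficients mod 5: 4·t ≡ 1 (mod 5).
    The inverse of 4 mod 5 is 4 (since 4·4 = 16 = 3·5 + 1), so t ≡ 4·1 = 4 ≡ 4 (mod 5).
    Then x = 11 + 2244·4 = 8987, valid modulo lcm(2244, 5) = 11220: x ≡ 8987 (mod 11220).
Verify against each original: 8987 mod 11 = 0, 8987 mod 3 = 2, 8987 mod 17 = 11, 8987 mod 4 = 3, 8987 mod 5 = 2.

x ≡ 8987 (mod 11220).


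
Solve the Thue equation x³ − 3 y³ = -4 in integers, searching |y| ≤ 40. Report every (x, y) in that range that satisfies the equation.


The equation is x³ - 3y³ = -4. For fixed y, x³ = 3·y³ − 4, so a solution requires the RHS to be a perfect cube.
Strategy: iterate y from -40 to 40, compute RHS = 3·y³ − 4, and check whether it is a (positive or negative) perfect cube.
Check small values of y:
  y = 0: RHS = -4 is not a perfect cube.
  y = 1: RHS = -1 = (-1)³ ⇒ x = -1 works.
  y = -1: RHS = -7 is not a perfect cube.
  y = 2: RHS = 20 is not a perfect cube.
  y = -2: RHS = -28 is not a perfect cube.
  y = 3: RHS = 77 is not a perfect cube.
  y = -3: RHS = -85 is not a perfect cube.
Continuing the search up to |y| = 40 finds no further solutions beyond those listed.
Collected solutions: (-1, 1).

Solutions (with |y| ≤ 40): (-1, 1).


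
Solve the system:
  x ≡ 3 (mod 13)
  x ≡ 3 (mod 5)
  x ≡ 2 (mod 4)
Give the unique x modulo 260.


Moduli 13, 5, 4 are pairwise coprime; by CRT there is a unique solution modulo M = 13 · 5 · 4 = 260.
Solve pairwise, accumulating the modulus:
  Start with x ≡ 3 (mod 13).
  Combine with x ≡ 3 (mod 5): since gcd(13, 5) = 1, we get a unique residue mod 65.
    Write x = 3 + 13·t and substitute into x ≡ 3 (mod 5): 13·t ≡ 3 − 3 = 0 (mod 5).
    Reduce coefficients mod 5: 3·t ≡ 0 (mod 5).
    The inverse of 3 mod 5 is 2 (since 3·2 = 6 = 1·5 + 1), so t ≡ 2·0 = 0 ≡ 0 (mod 5).
    Then x = 3 + 13·0 = 3, valid modulo lcm(13, 5) = 65: x ≡ 3 (mod 65).
  Combine with x ≡ 2 (mod 4): since gcd(65, 4) = 1, we get a unique residue mod 260.
    Write x = 3 + 65·t and substitute into x ≡ 2 (mod 4): 65·t ≡ 2 − 3 = -1 (mod 4).
    Reduce coefficients mod 4: 1·t ≡ 3 (mod 4).
    So t ≡ 3 (mod 4).
    Then x = 3 + 65·3 = 198, valid modulo lcm(65, 4) = 260: x ≡ 198 (mod 260).
Verify: 198 mod 13 = 3 ✓, 198 mod 5 = 3 ✓, 198 mod 4 = 2 ✓.

x ≡ 198 (mod 260).


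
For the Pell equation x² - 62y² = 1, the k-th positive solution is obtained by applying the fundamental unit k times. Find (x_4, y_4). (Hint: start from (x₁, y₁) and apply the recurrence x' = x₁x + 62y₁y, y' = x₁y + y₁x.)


Step 1: Find the fundamental solution (x₁, y₁) of x² - 62y² = 1.
  Expand √62 as a continued fraction. a₀ = ⌊√62⌋ = 7; iterate m_{k+1} = d_k·a_k − m_k, d_{k+1} = (62 − m_{k+1}²)/d_k, a_{k+1} = ⌊(a₀ + m_{k+1})/d_{k+1}⌋ (starting m₀ = 0, d₀ = 1), with convergents p_k = a_k·p_{k-1} + p_{k-2}, q_k = a_k·q_{k-1} + q_{k-2} (p₋₁ = 1, q₋₁ = 0):
  k = 0: a₀ = 7; p₀/q₀ = 7/1; p₀² − 62·q₀² = 49 − 62 = -13.
  k = 1: m = 7, d = 13, a = ⌊(7 + 7)/13⌋ = 1; p/q = (1·7 + 1)/(1·1 + 0) = 8/1; p² − 62·q² = 64 − 62 = 2.
  k = 2: m = 6, d = 2, a = ⌊(7 + 6)/2⌋ = 6; p/q = (6·8 + 7)/(6·1 + 1) = 55/7; p² − 62·q² = 3025 − 3038 = -13.
  k = 3: m = 6, d = 13, a = ⌊(7 + 6)/13⌋ = 1; p/q = (1·55 + 8)/(1·7 + 1) = 63/8; p² − 62·q² = 3969 − 3968 = 1.
  The first convergent with p² − 62·q² = 1 gives the fundamental solution (x₁, y₁) = (63, 8).
Step 2: Apply the recurrence (x_{n+1}, y_{n+1}) = (x₁x_n + 62y₁y_n, x₁y_n + y₁x_n) repeatedly.
  From (x_1, y_1) = (63, 8): x_2 = 63·63 + 62·8·8 = 7937; y_2 = 63·8 + 8·63 = 1008.
  From (x_2, y_2) = (7937, 1008): x_3 = 63·7937 + 62·8·1008 = 999999; y_3 = 63·1008 + 8·7937 = 127000.
  From (x_3, y_3) = (999999, 127000): x_4 = 63·999999 + 62·8·127000 = 125991937; y_4 = 63·127000 + 8·999999 = 16000992.
Step 3: Verify x_4² - 62·y_4² = 15873968189011969 - 15873968189011968 = 1 (should be 1). ✓

(x_1, y_1) = (63, 8); (x_4, y_4) = (125991937, 16000992).


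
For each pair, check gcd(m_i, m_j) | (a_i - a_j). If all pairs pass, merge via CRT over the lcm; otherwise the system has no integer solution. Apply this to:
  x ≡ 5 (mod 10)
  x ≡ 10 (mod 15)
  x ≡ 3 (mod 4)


Moduli 10, 15, 4 are not pairwise coprime, so CRT works modulo lcm(m_i) when all pairwise compatibility conditions hold.
Pairwise compatibility: gcd(m_i, m_j) must divide a_i - a_j for every pair.
Merge one congruence at a time:
  Start: x ≡ 5 (mod 10).
  Combine with x ≡ 10 (mod 15): gcd(10, 15) = 5; 10 - 5 = 5, which IS divisible by 5, so compatible.
    Write x = 5 + 10·t and substitute into x ≡ 10 (mod 15): 10·t ≡ 10 − 5 = 5 (mod 15).
    Divide the congruence (and modulus) by g = 5: 2·t ≡ 1 (mod 3).
    The inverse of 2 mod 3 is 2 (since 2·2 = 4 = 1·3 + 1), so t ≡ 2·1 = 2 ≡ 2 (mod 3).
    Then x = 5 + 10·2 = 25, valid modulo lcm(10, 15) = 30: x ≡ 25 (mod 30).
  Combine with x ≡ 3 (mod 4): gcd(30, 4) = 2; 3 - 25 = -22, which IS divisible by 2, so compatible.
    Write x = 25 + 30·t and substitute into x ≡ 3 (mod 4): 30·t ≡ 3 − 25 = -22 (mod 4).
    Divide the congruence (and modulus) by g = 2: 15·t ≡ -11 (mod 2).
    Reduce coefficients mod 2: 1·t ≡ 1 (mod 2).
    So t ≡ 1 (mod 2).
    Then x = 25 + 30·1 = 55, valid modulo lcm(30, 4) = 60: x ≡ 55 (mod 60).
Verify: 55 mod 10 = 5, 55 mod 15 = 10, 55 mod 4 = 3.

x ≡ 55 (mod 60).


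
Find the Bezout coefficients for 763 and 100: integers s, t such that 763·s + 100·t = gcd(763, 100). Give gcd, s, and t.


Euclidean algorithm on (763, 100) — divide until remainder is 0:
  763 = 7 · 100 + 63
  100 = 1 · 63 + 37
  63 = 1 · 37 + 26
  37 = 1 · 26 + 11
  26 = 2 · 11 + 4
  11 = 2 · 4 + 3
  4 = 1 · 3 + 1
  3 = 3 · 1 + 0
gcd(763, 100) = 1.
Track Bezout coefficients alongside the remainders: start with r₀ = 763 = a·1 + b·0 (s = 1, t = 0) and r₁ = 100 = a·0 + b·1 (s = 0, t = 1); each new remainder r_{k+1} = r_{k-1} − q_k·r_k inherits s_{k+1} = s_{k-1} − q_k·s_k, t_{k+1} = t_{k-1} − q_k·t_k, so r_k = a·s_k + b·t_k at every step:
  q = 7: r = 63, s = 1 − 7·0 = 1, t = 0 − 7·1 = -7  (check: 763·1 + 100·(-7) = 63)
  q = 1: r = 37, s = 0 − 1·1 = -1, t = 1 − 1·(-7) = 8  (check: 763·(-1) + 100·8 = 37)
  q = 1: r = 26, s = 1 − 1·(-1) = 2, t = -7 − 1·8 = -15  (check: 763·2 + 100·(-15) = 26)
  q = 1: r = 11, s = -1 − 1·2 = -3, t = 8 − 1·(-15) = 23  (check: 763·(-3) + 100·23 = 11)
  q = 2: r = 4, s = 2 − 2·(-3) = 8, t = -15 − 2·23 = -61  (check: 763·8 + 100·(-61) = 4)
  q = 2: r = 3, s = -3 − 2·8 = -19, t = 23 − 2·(-61) = 145  (check: 763·(-19) + 100·145 = 3)
  q = 1: r = 1, s = 8 − 1·(-19) = 27, t = -61 − 1·145 = -206  (check: 763·27 + 100·(-206) = 1)
The row with r = 1 (the gcd) gives the Bezout coefficients s = 27, t = -206.
Result: 763 · (27) + 100 · (-206) = 1.

gcd(763, 100) = 1; s = 27, t = -206 (check: 763·27 + 100·(-206) = 1).
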